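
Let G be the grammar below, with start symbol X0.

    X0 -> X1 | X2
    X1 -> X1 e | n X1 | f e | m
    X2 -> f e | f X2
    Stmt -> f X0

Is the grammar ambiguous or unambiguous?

Witness: f e

Derivation 1: X0 ⇒ X1 ⇒ f e
Derivation 2: X0 ⇒ X2 ⇒ f e

Two distinct leftmost derivations for the same string.

Ambiguous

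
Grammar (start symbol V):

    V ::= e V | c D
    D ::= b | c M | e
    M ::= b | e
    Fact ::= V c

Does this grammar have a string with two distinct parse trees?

Only V, D, M are reachable from V; ignoring the rest: The reachable rules are right-linear with at most one rule per (nonterminal, next-terminal) pair. Each input token forces the next rule, so parsing is deterministic.

Unambiguous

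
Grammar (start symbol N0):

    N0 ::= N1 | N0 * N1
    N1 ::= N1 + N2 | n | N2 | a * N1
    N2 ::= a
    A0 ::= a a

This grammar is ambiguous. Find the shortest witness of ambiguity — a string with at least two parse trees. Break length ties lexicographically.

a * a

length 1: no string has ≥2 trees
length 3: a * a has 2 parse trees

Two derivations of a * a:
  N0 ⇒ N1 ⇒ a * N1 ⇒ a * N2 ⇒ a * a
  N0 ⇒ N0 * N1 ⇒ N1 * N1 ⇒ N2 * N1 ⇒ a * N1 ⇒ a * N2 ⇒ a * a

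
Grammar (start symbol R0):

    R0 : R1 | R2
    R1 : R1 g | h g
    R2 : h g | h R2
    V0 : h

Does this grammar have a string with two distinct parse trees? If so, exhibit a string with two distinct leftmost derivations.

Ambiguous

Witness: h g

Derivation 1: R0 ⇒ R1 ⇒ h g
Derivation 2: R0 ⇒ R2 ⇒ h g

Two distinct leftmost derivations for the same string.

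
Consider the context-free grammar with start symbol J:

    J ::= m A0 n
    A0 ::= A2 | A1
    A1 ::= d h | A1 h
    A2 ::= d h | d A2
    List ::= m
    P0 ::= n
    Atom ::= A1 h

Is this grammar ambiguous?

Ambiguous

Witness: m d h n

Derivation 1: J ⇒ m A0 n ⇒ m A2 n ⇒ m d h n
Derivation 2: J ⇒ m A0 n ⇒ m A1 n ⇒ m d h n

Two distinct leftmost derivations for the same string.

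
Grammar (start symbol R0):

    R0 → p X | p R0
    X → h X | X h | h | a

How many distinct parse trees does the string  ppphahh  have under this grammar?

Parse trees for ppphahh:
  [R0 p [R0 p [R0 p [X h [X [X [X a] h] h]]]]]
  [R0 p [R0 p [R0 p [X [X h [X [X a] h]] h]]]]
  [R0 p [R0 p [R0 p [X [X [X h [X a]] h] h]]]]

3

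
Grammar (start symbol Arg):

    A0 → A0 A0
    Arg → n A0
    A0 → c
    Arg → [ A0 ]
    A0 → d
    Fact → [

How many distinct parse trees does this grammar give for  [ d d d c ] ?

5

Parse trees for [ d d d c ]:
  [Arg [ [A0 [A0 d] [A0 [A0 d] [A0 [A0 d] [A0 c]]]] ]]
  [Arg [ [A0 [A0 d] [A0 [A0 [A0 d] [A0 d]] [A0 c]]] ]]
  [Arg [ [A0 [A0 [A0 d] [A0 d]] [A0 [A0 d] [A0 c]]] ]]
  [Arg [ [A0 [A0 [A0 d] [A0 [A0 d] [A0 d]]] [A0 c]] ]]
  [Arg [ [A0 [A0 [A0 [A0 d] [A0 d]] [A0 d]] [A0 c]] ]]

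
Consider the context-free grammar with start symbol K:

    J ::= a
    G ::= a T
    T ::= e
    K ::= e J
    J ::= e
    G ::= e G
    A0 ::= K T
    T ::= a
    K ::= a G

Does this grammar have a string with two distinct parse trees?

Unambiguous

Only K, G, T, J are reachable from K; ignoring the rest: The reachable rules are right-linear with at most one rule per (nonterminal, next-terminal) pair. Each input token forces the next rule, so parsing is deterministic.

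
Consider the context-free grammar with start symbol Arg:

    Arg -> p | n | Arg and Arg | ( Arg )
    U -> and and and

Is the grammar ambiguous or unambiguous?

Ambiguous

Witness: n and n and n

Derivation 1: Arg ⇒ Arg and Arg ⇒ n and Arg ⇒ n and Arg and Arg ⇒ n and n and Arg ⇒ n and n and n
Derivation 2: Arg ⇒ Arg and Arg ⇒ Arg and Arg and Arg ⇒ n and Arg and Arg ⇒ n and n and Arg ⇒ n and n and n

Two distinct leftmost derivations for the same string.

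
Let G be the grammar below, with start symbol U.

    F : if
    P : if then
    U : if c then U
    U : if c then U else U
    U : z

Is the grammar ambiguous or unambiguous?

Ambiguous

Witness: if c then if c then z else z

Derivation 1: U ⇒ if c then U ⇒ if c then if c then U else U ⇒ if c then if c then z else U ⇒ if c then if c then z else z
Derivation 2: U ⇒ if c then U else U ⇒ if c then if c then U else U ⇒ if c then if c then z else U ⇒ if c then if c then z else z

Two distinct leftmost derivations for the same string.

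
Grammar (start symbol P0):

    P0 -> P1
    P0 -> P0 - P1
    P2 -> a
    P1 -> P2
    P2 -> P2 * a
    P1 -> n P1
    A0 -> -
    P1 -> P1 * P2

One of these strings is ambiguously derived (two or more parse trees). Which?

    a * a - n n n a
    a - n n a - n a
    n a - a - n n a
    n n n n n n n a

a * a - n n n a

a * a - n n n a: 2 trees
a - n n a - n a: 1 tree
n a - a - n n a: 1 tree
n n n n n n n a: 1 tree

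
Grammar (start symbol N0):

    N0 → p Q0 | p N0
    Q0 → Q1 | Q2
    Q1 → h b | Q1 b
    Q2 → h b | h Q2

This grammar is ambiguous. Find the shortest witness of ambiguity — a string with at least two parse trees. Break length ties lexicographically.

length 3: p h b has 2 parse trees

Two derivations of p h b:
  N0 ⇒ p Q0 ⇒ p Q1 ⇒ p h b
  N0 ⇒ p Q0 ⇒ p Q2 ⇒ p h b

p h b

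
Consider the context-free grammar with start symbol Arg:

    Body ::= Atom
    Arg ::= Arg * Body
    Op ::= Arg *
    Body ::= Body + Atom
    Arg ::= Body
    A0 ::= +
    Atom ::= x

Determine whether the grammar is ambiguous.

Unambiguous

(Op, A0 are unreachable from Arg, so their rules don't affect L(Arg).) The grammar is stratified — Arg handles '*' (left-recursive), Body handles '+', Atom atoms. Each operator has a fixed associativity and precedence level, so every string has one parse.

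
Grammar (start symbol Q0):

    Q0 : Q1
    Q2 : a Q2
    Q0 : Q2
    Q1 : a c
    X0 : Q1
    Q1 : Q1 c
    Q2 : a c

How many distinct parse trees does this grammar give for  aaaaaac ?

1

Parse trees for aaaaaac:
  [Q0 [Q2 a [Q2 a [Q2 a [Q2 a [Q2 a [Q2 a c]]]]]]]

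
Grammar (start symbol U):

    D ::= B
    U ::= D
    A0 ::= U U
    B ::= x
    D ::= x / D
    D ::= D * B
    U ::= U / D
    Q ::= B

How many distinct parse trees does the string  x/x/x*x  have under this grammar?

7

Parse trees for x/x/x*x:
  [U [D x / [D x / [D [D [B x]] * [B x]]]]]
  [U [D x / [D [D x / [D [B x]]] * [B x]]]]
  [U [D [D x / [D x / [D [B x]]]] * [B x]]]
  [U [U [D [B x]]] / [D x / [D [D [B x]] * [B x]]]]
  [U [U [D [B x]]] / [D [D x / [D [B x]]] * [B x]]]
  [U [U [D x / [D [B x]]]] / [D [D [B x]] * [B x]]]
  [U [U [U [D [B x]]] / [D [B x]]] / [D [D [B x]] * [B x]]]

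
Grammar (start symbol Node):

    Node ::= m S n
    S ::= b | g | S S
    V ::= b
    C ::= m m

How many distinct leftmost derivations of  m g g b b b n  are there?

14

Parse trees for m g g b b b n (showing first 6 of 14):
  [Node m [S [S g] [S [S g] [S [S b] [S [S b] [S b]]]]] n]
  [Node m [S [S g] [S [S g] [S [S [S b] [S b]] [S b]]]] n]
  [Node m [S [S g] [S [S [S g] [S b]] [S [S b] [S b]]]] n]
  [Node m [S [S g] [S [S [S g] [S [S b] [S b]]] [S b]]] n]
  [Node m [S [S g] [S [S [S [S g] [S b]] [S b]] [S b]]] n]
  [Node m [S [S [S g] [S g]] [S [S b] [S [S b] [S b]]]] n]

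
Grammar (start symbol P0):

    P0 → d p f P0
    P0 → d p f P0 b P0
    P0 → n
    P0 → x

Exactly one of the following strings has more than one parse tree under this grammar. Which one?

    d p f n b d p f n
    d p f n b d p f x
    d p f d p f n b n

d p f d p f n b n

d p f n b d p f n: 1 tree
d p f n b d p f x: 1 tree
d p f d p f n b n: 2 trees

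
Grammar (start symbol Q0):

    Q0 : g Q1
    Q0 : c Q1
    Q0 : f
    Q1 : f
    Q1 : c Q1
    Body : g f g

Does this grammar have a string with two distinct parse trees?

Unambiguous

Only Q0, Q1 are reachable from Q0; ignoring the rest: The reachable rules are right-linear with at most one rule per (nonterminal, next-terminal) pair. Each input token forces the next rule, so parsing is deterministic.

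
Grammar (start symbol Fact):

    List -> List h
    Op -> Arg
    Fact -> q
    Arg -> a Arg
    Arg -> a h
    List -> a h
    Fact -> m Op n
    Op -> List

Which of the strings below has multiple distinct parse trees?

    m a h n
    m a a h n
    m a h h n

m a h n: 2 trees
m a a h n: 1 tree
m a h h n: 1 tree

m a h n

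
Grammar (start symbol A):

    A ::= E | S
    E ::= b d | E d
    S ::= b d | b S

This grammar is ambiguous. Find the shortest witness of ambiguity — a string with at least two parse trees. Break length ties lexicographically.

length 2: b d has 2 parse trees

Two derivations of b d:
  A ⇒ E ⇒ b d
  A ⇒ S ⇒ b d

b d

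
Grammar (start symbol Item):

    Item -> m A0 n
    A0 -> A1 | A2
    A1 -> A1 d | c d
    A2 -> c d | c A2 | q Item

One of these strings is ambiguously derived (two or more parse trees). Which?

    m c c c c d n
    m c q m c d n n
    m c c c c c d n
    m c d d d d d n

m c c c c d n: 1 tree
m c q m c d n n: 2 trees
m c c c c c d n: 1 tree
m c d d d d d n: 1 tree

m c q m c d n n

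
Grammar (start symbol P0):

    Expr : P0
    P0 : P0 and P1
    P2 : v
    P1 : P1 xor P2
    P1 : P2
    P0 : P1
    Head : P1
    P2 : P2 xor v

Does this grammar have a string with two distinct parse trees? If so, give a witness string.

Witness: v xor v

Derivation 1: P0 ⇒ P1 ⇒ P1 xor P2 ⇒ P2 xor P2 ⇒ v xor P2 ⇒ v xor v
Derivation 2: P0 ⇒ P1 ⇒ P2 ⇒ P2 xor v ⇒ v xor v

Two distinct leftmost derivations for the same string.

Ambiguous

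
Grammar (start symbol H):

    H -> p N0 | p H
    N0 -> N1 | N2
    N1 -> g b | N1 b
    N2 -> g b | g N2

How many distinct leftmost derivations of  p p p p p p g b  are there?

2

Parse trees for p p p p p p g b:
  [H p [H p [H p [H p [H p [H p [N0 [N1 g b]]]]]]]]
  [H p [H p [H p [H p [H p [H p [N0 [N2 g b]]]]]]]]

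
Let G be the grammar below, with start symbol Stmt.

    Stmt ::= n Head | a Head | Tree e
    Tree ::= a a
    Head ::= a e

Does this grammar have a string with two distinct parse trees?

Ambiguous

Witness: a a e

Derivation 1: Stmt ⇒ a Head ⇒ a a e
Derivation 2: Stmt ⇒ Tree e ⇒ a a e

Two distinct leftmost derivations for the same string.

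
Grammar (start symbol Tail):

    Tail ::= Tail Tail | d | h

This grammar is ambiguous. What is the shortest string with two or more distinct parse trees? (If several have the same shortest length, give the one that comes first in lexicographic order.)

d d d

length 1: no string has ≥2 trees
length 2: no string has ≥2 trees
length 3: d d d has 2 parse trees

Two derivations of d d d:
  Tail ⇒ Tail Tail ⇒ Tail Tail Tail ⇒ d Tail Tail ⇒ d d Tail ⇒ d d d
  Tail ⇒ Tail Tail ⇒ d Tail ⇒ d Tail Tail ⇒ d d Tail ⇒ d d d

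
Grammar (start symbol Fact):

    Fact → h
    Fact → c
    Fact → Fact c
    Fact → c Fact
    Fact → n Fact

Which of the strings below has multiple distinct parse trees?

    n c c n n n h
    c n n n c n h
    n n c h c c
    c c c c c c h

n n c h c c

n c c n n n h: 1 tree
c n n n c n h: 1 tree
n n c h c c: 10 trees
c c c c c c h: 1 tree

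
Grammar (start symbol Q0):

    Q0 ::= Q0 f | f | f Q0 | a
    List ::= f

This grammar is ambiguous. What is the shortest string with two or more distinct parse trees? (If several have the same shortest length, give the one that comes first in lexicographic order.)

length 1: no string has ≥2 trees
length 2: f f has 2 parse trees

Two derivations of f f:
  Q0 ⇒ Q0 f ⇒ f f
  Q0 ⇒ f Q0 ⇒ f f

f f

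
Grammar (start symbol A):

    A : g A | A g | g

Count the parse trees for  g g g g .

Parse trees for g g g g:
  [A g [A g [A g [A g]]]]
  [A g [A g [A [A g] g]]]
  [A g [A [A g [A g]] g]]
  [A g [A [A [A g] g] g]]
  [A [A g [A g [A g]]] g]
  [A [A g [A [A g] g]] g]
  [A [A [A g [A g]] g] g]
  [A [A [A [A g] g] g] g]

8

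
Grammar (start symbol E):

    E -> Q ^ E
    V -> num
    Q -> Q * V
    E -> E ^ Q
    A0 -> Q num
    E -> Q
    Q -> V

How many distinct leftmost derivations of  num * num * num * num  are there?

1

Parse trees for num * num * num * num:
  [E [Q [Q [Q [Q [V num]] * [V num]] * [V num]] * [V num]]]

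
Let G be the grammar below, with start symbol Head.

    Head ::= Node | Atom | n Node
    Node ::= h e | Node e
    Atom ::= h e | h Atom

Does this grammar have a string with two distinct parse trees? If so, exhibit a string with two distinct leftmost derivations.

Ambiguous

Witness: h e

Derivation 1: Head ⇒ Node ⇒ h e
Derivation 2: Head ⇒ Atom ⇒ h e

Two distinct leftmost derivations for the same string.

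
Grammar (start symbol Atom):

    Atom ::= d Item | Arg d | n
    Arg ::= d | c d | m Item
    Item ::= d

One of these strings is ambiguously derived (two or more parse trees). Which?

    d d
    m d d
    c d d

d d: 2 trees
m d d: 1 tree
c d d: 1 tree

d d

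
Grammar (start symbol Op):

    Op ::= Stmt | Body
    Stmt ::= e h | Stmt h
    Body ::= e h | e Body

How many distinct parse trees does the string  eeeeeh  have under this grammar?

1

Parse trees for eeeeeh:
  [Op [Body e [Body e [Body e [Body e [Body e h]]]]]]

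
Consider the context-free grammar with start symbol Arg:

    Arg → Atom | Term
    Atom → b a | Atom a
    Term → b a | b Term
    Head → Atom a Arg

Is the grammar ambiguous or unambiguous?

Witness: b a

Derivation 1: Arg ⇒ Atom ⇒ b a
Derivation 2: Arg ⇒ Term ⇒ b a

Two distinct leftmost derivations for the same string.

Ambiguous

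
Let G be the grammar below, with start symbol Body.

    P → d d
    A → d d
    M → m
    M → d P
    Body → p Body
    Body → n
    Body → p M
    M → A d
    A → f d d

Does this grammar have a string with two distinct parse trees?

Ambiguous

Witness: p d d d

Derivation 1: Body ⇒ p M ⇒ p d P ⇒ p d d d
Derivation 2: Body ⇒ p M ⇒ p A d ⇒ p d d d

Two distinct leftmost derivations for the same string.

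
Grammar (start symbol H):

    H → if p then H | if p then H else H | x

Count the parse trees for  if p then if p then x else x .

2

Parse trees for if p then if p then x else x:
  [H if p then [H if p then [H x] else [H x]]]
  [H if p then [H if p then [H x]] else [H x]]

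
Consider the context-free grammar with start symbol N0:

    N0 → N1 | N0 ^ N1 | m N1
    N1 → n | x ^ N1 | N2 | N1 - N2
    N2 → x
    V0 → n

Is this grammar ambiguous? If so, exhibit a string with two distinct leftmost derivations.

Witness: x ^ n

Derivation 1: N0 ⇒ N1 ⇒ x ^ N1 ⇒ x ^ n
Derivation 2: N0 ⇒ N0 ^ N1 ⇒ N1 ^ N1 ⇒ N2 ^ N1 ⇒ x ^ N1 ⇒ x ^ n

Two distinct leftmost derivations for the same string.

Ambiguous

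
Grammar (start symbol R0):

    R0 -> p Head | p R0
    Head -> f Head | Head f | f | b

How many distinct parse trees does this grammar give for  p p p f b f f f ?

Parse trees for p p p f b f f f:
  [R0 p [R0 p [R0 p [Head f [Head [Head [Head [Head b] f] f] f]]]]]
  [R0 p [R0 p [R0 p [Head [Head f [Head [Head [Head b] f] f]] f]]]]
  [R0 p [R0 p [R0 p [Head [Head [Head f [Head [Head b] f]] f] f]]]]
  [R0 p [R0 p [R0 p [Head [Head [Head [Head f [Head b]] f] f] f]]]]

4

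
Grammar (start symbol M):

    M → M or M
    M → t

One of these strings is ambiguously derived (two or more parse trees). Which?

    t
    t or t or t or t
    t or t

t: 1 tree
t or t or t or t: 5 trees
t or t: 1 tree

t or t or t or t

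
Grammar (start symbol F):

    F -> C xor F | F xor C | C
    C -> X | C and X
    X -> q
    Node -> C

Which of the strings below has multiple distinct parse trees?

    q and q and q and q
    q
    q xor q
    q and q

q xor q

q and q and q and q: 1 tree
q: 1 tree
q xor q: 2 trees
q and q: 1 tree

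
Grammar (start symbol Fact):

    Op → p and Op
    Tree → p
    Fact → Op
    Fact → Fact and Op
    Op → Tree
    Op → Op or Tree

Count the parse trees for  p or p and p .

1

Parse trees for p or p and p:
  [Fact [Fact [Op [Op [Tree p]] or [Tree p]]] and [Op [Tree p]]]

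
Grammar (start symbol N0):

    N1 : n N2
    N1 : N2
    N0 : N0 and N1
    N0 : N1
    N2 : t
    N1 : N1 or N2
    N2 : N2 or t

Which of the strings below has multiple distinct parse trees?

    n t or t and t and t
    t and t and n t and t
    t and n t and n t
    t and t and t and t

n t or t and t and t

n t or t and t and t: 2 trees
t and t and n t and t: 1 tree
t and n t and n t: 1 tree
t and t and t and t: 1 tree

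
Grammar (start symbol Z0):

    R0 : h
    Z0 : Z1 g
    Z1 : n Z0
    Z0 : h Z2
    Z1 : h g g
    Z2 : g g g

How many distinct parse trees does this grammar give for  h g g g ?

2

Parse trees for h g g g:
  [Z0 [Z1 h g g] g]
  [Z0 h [Z2 g g g]]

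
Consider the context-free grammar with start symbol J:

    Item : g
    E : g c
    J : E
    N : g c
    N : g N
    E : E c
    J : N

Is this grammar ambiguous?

Witness: g c

Derivation 1: J ⇒ E ⇒ g c
Derivation 2: J ⇒ N ⇒ g c

Two distinct leftmost derivations for the same string.

Ambiguous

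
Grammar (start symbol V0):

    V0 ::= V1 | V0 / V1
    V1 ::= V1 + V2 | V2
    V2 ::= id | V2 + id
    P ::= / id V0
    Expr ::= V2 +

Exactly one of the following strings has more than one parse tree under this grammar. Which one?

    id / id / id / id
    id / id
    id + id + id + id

id / id / id / id: 1 tree
id / id: 1 tree
id + id + id + id: 8 trees

id + id + id + id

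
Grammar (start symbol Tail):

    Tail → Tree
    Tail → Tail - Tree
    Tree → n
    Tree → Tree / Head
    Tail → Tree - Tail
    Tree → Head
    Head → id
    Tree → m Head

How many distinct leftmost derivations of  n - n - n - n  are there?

8

Parse trees for n - n - n - n:
  [Tail [Tail [Tail [Tail [Tree n]] - [Tree n]] - [Tree n]] - [Tree n]]
  [Tail [Tail [Tail [Tree n] - [Tail [Tree n]]] - [Tree n]] - [Tree n]]
  [Tail [Tail [Tree n] - [Tail [Tail [Tree n]] - [Tree n]]] - [Tree n]]
  [Tail [Tail [Tree n] - [Tail [Tree n] - [Tail [Tree n]]]] - [Tree n]]
  [Tail [Tree n] - [Tail [Tail [Tail [Tree n]] - [Tree n]] - [Tree n]]]
  [Tail [Tree n] - [Tail [Tail [Tree n] - [Tail [Tree n]]] - [Tree n]]]
  [Tail [Tree n] - [Tail [Tree n] - [Tail [Tail [Tree n]] - [Tree n]]]]
  [Tail [Tree n] - [Tail [Tree n] - [Tail [Tree n] - [Tail [Tree n]]]]]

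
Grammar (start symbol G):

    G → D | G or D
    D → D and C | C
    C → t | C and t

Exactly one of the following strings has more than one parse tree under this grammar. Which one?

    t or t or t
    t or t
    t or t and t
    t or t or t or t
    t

t or t and t

t or t or t: 1 tree
t or t: 1 tree
t or t and t: 2 trees
t or t or t or t: 1 tree
t: 1 tree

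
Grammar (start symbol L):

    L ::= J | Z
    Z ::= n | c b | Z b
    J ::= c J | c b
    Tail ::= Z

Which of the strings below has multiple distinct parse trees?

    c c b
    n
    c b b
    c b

c b

c c b: 1 tree
n: 1 tree
c b b: 1 tree
c b: 2 trees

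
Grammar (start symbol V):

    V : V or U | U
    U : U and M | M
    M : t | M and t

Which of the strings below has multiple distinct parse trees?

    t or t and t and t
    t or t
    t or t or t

t or t and t and t: 4 trees
t or t: 1 tree
t or t or t: 1 tree

t or t and t and t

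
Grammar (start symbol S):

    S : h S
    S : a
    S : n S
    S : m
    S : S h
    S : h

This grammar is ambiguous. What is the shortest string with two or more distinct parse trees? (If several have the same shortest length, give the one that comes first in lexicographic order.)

h h

length 1: no string has ≥2 trees
length 2: h h has 2 parse trees

Two derivations of h h:
  S ⇒ h S ⇒ h h
  S ⇒ S h ⇒ h h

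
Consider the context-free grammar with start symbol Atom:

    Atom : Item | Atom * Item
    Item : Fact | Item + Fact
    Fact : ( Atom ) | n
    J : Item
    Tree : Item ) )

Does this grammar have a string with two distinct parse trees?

Only Atom, Item, Fact are reachable from Atom; ignoring the rest: This is a standard precedence ladder (Atom over Item over Fact), with each level left-recursive on its own operator ('*' at Atom, '+' at Item). That structure is LR(1), hence unambiguous.

Unambiguous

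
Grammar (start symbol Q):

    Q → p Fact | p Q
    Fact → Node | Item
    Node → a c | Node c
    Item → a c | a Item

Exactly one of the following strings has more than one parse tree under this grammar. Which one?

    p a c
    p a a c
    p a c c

p a c

p a c: 2 trees
p a a c: 1 tree
p a c c: 1 tree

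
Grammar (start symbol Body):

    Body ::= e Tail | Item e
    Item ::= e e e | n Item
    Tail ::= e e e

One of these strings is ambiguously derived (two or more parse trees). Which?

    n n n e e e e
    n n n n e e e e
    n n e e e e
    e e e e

e e e e

n n n e e e e: 1 tree
n n n n e e e e: 1 tree
n n e e e e: 1 tree
e e e e: 2 trees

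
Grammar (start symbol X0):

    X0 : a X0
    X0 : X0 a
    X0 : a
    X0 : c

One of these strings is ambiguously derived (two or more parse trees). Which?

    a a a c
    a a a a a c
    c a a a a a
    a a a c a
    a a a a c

a a a c a

a a a c: 1 tree
a a a a a c: 1 tree
c a a a a a: 1 tree
a a a c a: 4 trees
a a a a c: 1 tree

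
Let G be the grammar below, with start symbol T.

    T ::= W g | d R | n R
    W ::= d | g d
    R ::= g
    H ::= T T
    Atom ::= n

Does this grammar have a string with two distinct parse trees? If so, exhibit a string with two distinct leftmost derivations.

Witness: d g

Derivation 1: T ⇒ W g ⇒ d g
Derivation 2: T ⇒ d R ⇒ d g

Two distinct leftmost derivations for the same string.

Ambiguous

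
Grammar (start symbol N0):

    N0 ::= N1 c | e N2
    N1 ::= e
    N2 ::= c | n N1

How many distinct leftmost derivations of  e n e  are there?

1

Parse trees for e n e:
  [N0 e [N2 n [N1 e]]]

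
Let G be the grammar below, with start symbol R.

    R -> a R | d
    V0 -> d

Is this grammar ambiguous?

Only R is reachable from R; ignoring the rest: Each reachable nonterminal has at most one production per leading terminal, and all productions are right-linear; the derivation is determined token-by-token.

Unambiguous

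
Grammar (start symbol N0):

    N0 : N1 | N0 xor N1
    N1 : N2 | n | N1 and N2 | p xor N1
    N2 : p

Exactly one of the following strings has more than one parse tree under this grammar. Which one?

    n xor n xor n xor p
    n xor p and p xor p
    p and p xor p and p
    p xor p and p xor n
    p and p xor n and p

p xor p and p xor n

n xor n xor n xor p: 1 tree
n xor p and p xor p: 1 tree
p and p xor p and p: 1 tree
p xor p and p xor n: 3 trees
p and p xor n and p: 1 tree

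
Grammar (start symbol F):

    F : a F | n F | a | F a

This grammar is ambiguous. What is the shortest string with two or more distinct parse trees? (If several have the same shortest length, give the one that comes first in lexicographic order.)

a a

length 1: no string has ≥2 trees
length 2: a a has 2 parse trees

Two derivations of a a:
  F ⇒ a F ⇒ a a
  F ⇒ F a ⇒ a a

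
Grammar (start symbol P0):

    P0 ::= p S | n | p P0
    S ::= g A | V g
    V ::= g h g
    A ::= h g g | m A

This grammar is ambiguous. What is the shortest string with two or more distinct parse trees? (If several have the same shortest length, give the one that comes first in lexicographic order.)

p g h g g

length 1: no string has ≥2 trees
length 2: no string has ≥2 trees
length 3: no string has ≥2 trees
length 4: no string has ≥2 trees
length 5: p g h g g has 2 parse trees

Two derivations of p g h g g:
  P0 ⇒ p S ⇒ p g A ⇒ p g h g g
  P0 ⇒ p S ⇒ p V g ⇒ p g h g g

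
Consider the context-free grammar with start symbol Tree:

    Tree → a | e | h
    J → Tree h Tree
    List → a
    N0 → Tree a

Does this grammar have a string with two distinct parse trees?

Unambiguous

Only Tree is reachable from Tree; ignoring the rest: Restricted to the reachable nonterminals, every rule has the form A → t or A → t B, and no two rules for the same A share a first terminal. The grammar encodes a DFA — one run per string.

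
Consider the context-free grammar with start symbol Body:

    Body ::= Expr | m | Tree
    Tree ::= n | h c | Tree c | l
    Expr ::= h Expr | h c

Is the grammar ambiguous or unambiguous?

Ambiguous

Witness: h c

Derivation 1: Body ⇒ Expr ⇒ h c
Derivation 2: Body ⇒ Tree ⇒ h c

Two distinct leftmost derivations for the same string.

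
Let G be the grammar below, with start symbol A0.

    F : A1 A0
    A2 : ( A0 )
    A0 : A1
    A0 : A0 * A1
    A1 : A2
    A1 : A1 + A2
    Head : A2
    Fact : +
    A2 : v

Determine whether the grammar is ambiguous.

(Fact, F, Head are unreachable from A0, so their rules don't affect L(A0).) A0 → A0 * A1 | A1  ;  A1 → A1 + A2 | A2  — a left-associative chain with A2 at the bottom. Each string factors uniquely by precedence.

Unambiguous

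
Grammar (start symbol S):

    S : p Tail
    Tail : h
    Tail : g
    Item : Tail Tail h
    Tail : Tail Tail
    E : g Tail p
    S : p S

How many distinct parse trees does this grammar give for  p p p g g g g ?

Parse trees for p p p g g g g:
  [S p [S p [S p [Tail [Tail g] [Tail [Tail g] [Tail [Tail g] [Tail g]]]]]]]
  [S p [S p [S p [Tail [Tail g] [Tail [Tail [Tail g] [Tail g]] [Tail g]]]]]]
  [S p [S p [S p [Tail [Tail [Tail g] [Tail g]] [Tail [Tail g] [Tail g]]]]]]
  [S p [S p [S p [Tail [Tail [Tail g] [Tail [Tail g] [Tail g]]] [Tail g]]]]]
  [S p [S p [S p [Tail [Tail [Tail [Tail g] [Tail g]] [Tail g]] [Tail g]]]]]

5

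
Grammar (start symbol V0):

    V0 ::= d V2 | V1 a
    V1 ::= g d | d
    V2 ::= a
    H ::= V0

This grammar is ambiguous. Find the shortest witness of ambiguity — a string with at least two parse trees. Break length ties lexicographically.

length 2: d a has 2 parse trees

Two derivations of d a:
  V0 ⇒ d V2 ⇒ d a
  V0 ⇒ V1 a ⇒ d a

d a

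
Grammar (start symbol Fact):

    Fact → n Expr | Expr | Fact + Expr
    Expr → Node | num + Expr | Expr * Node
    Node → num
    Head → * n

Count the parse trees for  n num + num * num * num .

4

Parse trees for n num + num * num * num:
  [Fact n [Expr num + [Expr [Expr [Expr [Node num]] * [Node num]] * [Node num]]]]
  [Fact n [Expr [Expr num + [Expr [Expr [Node num]] * [Node num]]] * [Node num]]]
  [Fact n [Expr [Expr [Expr num + [Expr [Node num]]] * [Node num]] * [Node num]]]
  [Fact [Fact n [Expr [Node num]]] + [Expr [Expr [Expr [Node num]] * [Node num]] * [Node num]]]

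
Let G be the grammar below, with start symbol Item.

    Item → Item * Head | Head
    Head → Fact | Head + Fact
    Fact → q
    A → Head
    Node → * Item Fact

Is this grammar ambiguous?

(A, Node are unreachable from Item, so their rules don't affect L(Item).) The grammar is stratified — Item handles '*' (left-recursive), Head handles '+', Fact atoms. Each operator has a fixed associativity and precedence level, so every string has one parse.

Unambiguous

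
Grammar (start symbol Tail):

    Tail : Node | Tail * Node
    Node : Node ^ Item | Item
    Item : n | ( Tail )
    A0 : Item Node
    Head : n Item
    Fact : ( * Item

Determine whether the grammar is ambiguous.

Unambiguous

Only Tail, Node, Item are reachable from Tail; ignoring the rest: This is a standard precedence ladder (Tail over Node over Item), with each level left-recursive on its own operator ('*' at Tail, '^' at Node). That structure is LR(1), hence unambiguous.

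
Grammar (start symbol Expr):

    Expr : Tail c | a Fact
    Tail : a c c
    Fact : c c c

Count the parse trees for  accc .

Parse trees for accc:
  [Expr [Tail a c c] c]
  [Expr a [Fact c c c]]

2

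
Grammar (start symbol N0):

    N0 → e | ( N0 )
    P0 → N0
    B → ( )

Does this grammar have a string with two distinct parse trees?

Only N0 is reachable from N0; ignoring the rest: Each string is a nest of matched brackets around a single atom. An opening bracket forces the recursive rule; an atom forces the base rule.

Unambiguous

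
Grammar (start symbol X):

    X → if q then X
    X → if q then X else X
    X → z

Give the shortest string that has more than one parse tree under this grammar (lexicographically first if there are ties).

if q then if q then z else z

length 1: no string has ≥2 trees
length 4: no string has ≥2 trees
length 6: no string has ≥2 trees
length 7: no string has ≥2 trees
length 9: if q then if q then z else z has 2 parse trees

Two derivations of if q then if q then z else z:
  X ⇒ if q then X ⇒ if q then if q then X else X ⇒ if q then if q then z else X ⇒ if q then if q then z else z
  X ⇒ if q then X else X ⇒ if q then if q then X else X ⇒ if q then if q then z else X ⇒ if q then if q then z else z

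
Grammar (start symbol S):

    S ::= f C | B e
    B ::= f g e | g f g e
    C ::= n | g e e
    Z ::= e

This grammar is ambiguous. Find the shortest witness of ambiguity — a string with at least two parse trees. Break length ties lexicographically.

f g e e

length 2: no string has ≥2 trees
length 4: f g e e has 2 parse trees

Two derivations of f g e e:
  S ⇒ f C ⇒ f g e e
  S ⇒ B e ⇒ f g e e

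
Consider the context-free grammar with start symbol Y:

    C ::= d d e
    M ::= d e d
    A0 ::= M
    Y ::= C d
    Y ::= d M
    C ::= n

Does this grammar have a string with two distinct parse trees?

Ambiguous

Witness: d d e d

Derivation 1: Y ⇒ C d ⇒ d d e d
Derivation 2: Y ⇒ d M ⇒ d d e d

Two distinct leftmost derivations for the same string.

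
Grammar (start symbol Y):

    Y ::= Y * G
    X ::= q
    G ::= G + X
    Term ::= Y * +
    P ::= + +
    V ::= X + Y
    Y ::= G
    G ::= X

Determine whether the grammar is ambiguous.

Only Y, G, X are reachable from Y; ignoring the rest: Y → Y * G | G  ;  G → G + X | X  — a left-associative chain with X at the bottom. Each string factors uniquely by precedence.

Unambiguous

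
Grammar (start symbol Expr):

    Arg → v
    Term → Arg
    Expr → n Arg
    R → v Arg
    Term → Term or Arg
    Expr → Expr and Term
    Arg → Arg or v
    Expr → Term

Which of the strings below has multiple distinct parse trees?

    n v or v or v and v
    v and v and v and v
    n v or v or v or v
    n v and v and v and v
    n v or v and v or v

n v or v and v or v

n v or v or v and v: 1 tree
v and v and v and v: 1 tree
n v or v or v or v: 1 tree
n v and v and v and v: 1 tree
n v or v and v or v: 2 trees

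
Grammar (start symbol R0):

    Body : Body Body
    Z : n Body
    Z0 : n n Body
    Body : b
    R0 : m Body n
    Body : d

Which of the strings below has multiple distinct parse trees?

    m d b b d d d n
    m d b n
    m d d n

m d b b d d d n: 42 trees
m d b n: 1 tree
m d d n: 1 tree

m d b b d d d n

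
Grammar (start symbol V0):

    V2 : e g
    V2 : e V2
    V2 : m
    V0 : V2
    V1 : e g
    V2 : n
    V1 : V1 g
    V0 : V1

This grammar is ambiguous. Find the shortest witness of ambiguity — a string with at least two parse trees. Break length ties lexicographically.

e g

length 1: no string has ≥2 trees
length 2: e g has 2 parse trees

Two derivations of e g:
  V0 ⇒ V2 ⇒ e g
  V0 ⇒ V1 ⇒ e g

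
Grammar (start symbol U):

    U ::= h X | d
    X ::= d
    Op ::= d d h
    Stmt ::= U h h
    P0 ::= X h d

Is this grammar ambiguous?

(Op, Stmt, P0 are unreachable from U, so their rules don't affect L(U).) The reachable rules are right-linear with at most one rule per (nonterminal, next-terminal) pair. Each input token forces the next rule, so parsing is deterministic.

Unambiguous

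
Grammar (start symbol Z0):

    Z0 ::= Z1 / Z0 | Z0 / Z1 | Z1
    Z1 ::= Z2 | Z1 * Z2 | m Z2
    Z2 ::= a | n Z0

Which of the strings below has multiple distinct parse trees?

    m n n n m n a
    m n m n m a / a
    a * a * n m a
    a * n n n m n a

m n m n m a / a

m n n n m n a: 1 tree
m n m n m a / a: 6 trees
a * a * n m a: 1 tree
a * n n n m n a: 1 tree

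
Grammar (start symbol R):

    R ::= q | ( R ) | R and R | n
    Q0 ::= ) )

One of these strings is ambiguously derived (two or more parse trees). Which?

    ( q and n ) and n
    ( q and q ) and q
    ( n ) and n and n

( n ) and n and n

( q and n ) and n: 1 tree
( q and q ) and q: 1 tree
( n ) and n and n: 2 trees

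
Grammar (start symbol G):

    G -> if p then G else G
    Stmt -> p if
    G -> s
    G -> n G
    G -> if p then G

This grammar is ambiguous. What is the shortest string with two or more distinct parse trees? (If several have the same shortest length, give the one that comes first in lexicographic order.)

length 1: no string has ≥2 trees
length 2: no string has ≥2 trees
length 3: no string has ≥2 trees
length 4: no string has ≥2 trees
length 5: no string has ≥2 trees
length 6: no string has ≥2 trees
length 7: no string has ≥2 trees
length 8: no string has ≥2 trees
length 9: if p then if p then s else s has 2 parse trees

Two derivations of if p then if p then s else s:
  G ⇒ if p then G else G ⇒ if p then if p then G else G ⇒ if p then if p then s else G ⇒ if p then if p then s else s
  G ⇒ if p then G ⇒ if p then if p then G else G ⇒ if p then if p then s else G ⇒ if p then if p then s else s

if p then if p then s else s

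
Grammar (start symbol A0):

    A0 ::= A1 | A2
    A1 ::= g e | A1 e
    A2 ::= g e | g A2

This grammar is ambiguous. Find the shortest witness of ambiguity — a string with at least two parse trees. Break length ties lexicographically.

g e

length 2: g e has 2 parse trees

Two derivations of g e:
  A0 ⇒ A1 ⇒ g e
  A0 ⇒ A2 ⇒ g e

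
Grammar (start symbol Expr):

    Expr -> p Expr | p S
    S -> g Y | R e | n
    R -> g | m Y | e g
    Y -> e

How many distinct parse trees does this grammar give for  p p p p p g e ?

2

Parse trees for p p p p p g e:
  [Expr p [Expr p [Expr p [Expr p [Expr p [S g [Y e]]]]]]]
  [Expr p [Expr p [Expr p [Expr p [Expr p [S [R g] e]]]]]]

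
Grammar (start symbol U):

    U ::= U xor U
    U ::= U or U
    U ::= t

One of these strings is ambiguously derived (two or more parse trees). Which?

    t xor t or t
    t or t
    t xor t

t xor t or t: 2 trees
t or t: 1 tree
t xor t: 1 tree

t xor t or t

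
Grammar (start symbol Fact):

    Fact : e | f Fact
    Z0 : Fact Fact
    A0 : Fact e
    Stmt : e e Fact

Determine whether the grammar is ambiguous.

(Z0, A0, Stmt are unreachable from Fact, so their rules don't affect L(Fact).) Each reachable nonterminal has at most one production per leading terminal, and all productions are right-linear; the derivation is determined token-by-token.

Unambiguous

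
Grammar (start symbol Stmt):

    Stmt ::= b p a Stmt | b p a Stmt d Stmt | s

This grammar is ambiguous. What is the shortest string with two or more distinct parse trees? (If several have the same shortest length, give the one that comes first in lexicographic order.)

b p a b p a s d s

length 1: no string has ≥2 trees
length 4: no string has ≥2 trees
length 6: no string has ≥2 trees
length 7: no string has ≥2 trees
length 9: b p a b p a s d s has 2 parse trees

Two derivations of b p a b p a s d s:
  Stmt ⇒ b p a Stmt ⇒ b p a b p a Stmt d Stmt ⇒ b p a b p a s d Stmt ⇒ b p a b p a s d s
  Stmt ⇒ b p a Stmt d Stmt ⇒ b p a b p a Stmt d Stmt ⇒ b p a b p a s d Stmt ⇒ b p a b p a s d s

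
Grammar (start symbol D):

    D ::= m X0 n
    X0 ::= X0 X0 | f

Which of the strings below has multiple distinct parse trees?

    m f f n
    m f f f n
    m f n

m f f n: 1 tree
m f f f n: 2 trees
m f n: 1 tree

m f f f n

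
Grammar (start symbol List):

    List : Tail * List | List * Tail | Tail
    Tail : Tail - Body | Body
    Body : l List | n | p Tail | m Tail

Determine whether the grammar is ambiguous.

Witness: n * n

Derivation 1: List ⇒ Tail * List ⇒ Body * List ⇒ n * List ⇒ n * Tail ⇒ n * Body ⇒ n * n
Derivation 2: List ⇒ List * Tail ⇒ Tail * Tail ⇒ Body * Tail ⇒ n * Tail ⇒ n * Body ⇒ n * n

Two distinct leftmost derivations for the same string.

Ambiguous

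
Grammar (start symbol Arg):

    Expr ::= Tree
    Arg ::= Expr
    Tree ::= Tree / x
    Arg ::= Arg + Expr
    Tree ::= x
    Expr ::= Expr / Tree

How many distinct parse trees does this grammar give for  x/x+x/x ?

4

Parse trees for x/x+x/x:
  [Arg [Arg [Expr [Tree [Tree x] / x]]] + [Expr [Tree [Tree x] / x]]]
  [Arg [Arg [Expr [Tree [Tree x] / x]]] + [Expr [Expr [Tree x]] / [Tree x]]]
  [Arg [Arg [Expr [Expr [Tree x]] / [Tree x]]] + [Expr [Tree [Tree x] / x]]]
  [Arg [Arg [Expr [Expr [Tree x]] / [Tree x]]] + [Expr [Expr [Tree x]] / [Tree x]]]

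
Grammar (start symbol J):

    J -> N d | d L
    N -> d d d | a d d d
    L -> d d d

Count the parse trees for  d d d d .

2

Parse trees for d d d d:
  [J [N d d d] d]
  [J d [L d d d]]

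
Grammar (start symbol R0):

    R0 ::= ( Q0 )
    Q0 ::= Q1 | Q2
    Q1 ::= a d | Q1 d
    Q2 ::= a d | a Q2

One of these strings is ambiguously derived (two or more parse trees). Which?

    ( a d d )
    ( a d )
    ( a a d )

( a d )

( a d d ): 1 tree
( a d ): 2 trees
( a a d ): 1 tree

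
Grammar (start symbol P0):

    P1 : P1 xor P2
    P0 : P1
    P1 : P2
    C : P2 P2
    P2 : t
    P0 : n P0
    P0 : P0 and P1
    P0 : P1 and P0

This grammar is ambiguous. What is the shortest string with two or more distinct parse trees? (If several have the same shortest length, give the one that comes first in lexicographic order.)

t and t

length 1: no string has ≥2 trees
length 2: no string has ≥2 trees
length 3: t and t has 2 parse trees

Two derivations of t and t:
  P0 ⇒ P0 and P1 ⇒ P1 and P1 ⇒ P2 and P1 ⇒ t and P1 ⇒ t and P2 ⇒ t and t
  P0 ⇒ P1 and P0 ⇒ P2 and P0 ⇒ t and P0 ⇒ t and P1 ⇒ t and P2 ⇒ t and t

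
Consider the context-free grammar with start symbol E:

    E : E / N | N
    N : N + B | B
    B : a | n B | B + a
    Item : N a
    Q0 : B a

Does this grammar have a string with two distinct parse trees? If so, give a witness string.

Ambiguous

Witness: a + a

Derivation 1: E ⇒ N ⇒ N + B ⇒ B + B ⇒ a + B ⇒ a + a
Derivation 2: E ⇒ N ⇒ B ⇒ B + a ⇒ a + a

Two distinct leftmost derivations for the same string.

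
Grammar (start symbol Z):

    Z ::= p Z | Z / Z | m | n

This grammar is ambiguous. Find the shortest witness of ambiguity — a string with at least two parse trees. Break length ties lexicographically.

length 1: no string has ≥2 trees
length 2: no string has ≥2 trees
length 3: no string has ≥2 trees
length 4: p m / m has 2 parse trees

Two derivations of p m / m:
  Z ⇒ p Z ⇒ p Z / Z ⇒ p m / Z ⇒ p m / m
  Z ⇒ Z / Z ⇒ p Z / Z ⇒ p m / Z ⇒ p m / m

p m / m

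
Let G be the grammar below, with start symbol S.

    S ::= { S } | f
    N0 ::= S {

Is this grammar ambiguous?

(N0 is unreachable from S, so its rules don't affect L(S).) L(S) is { openⁿ atom closeⁿ : n ≥ 0 }. The bracket depth fixes n, and the derivation is forced at every step.

Unambiguous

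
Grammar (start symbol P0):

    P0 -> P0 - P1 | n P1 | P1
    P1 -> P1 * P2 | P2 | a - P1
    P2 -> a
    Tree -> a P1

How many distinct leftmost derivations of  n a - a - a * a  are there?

Parse trees for n a - a - a * a:
  [P0 [P0 n [P1 [P2 a]]] - [P1 [P1 a - [P1 [P2 a]]] * [P2 a]]]
  [P0 [P0 n [P1 [P2 a]]] - [P1 a - [P1 [P1 [P2 a]] * [P2 a]]]]
  [P0 [P0 [P0 n [P1 [P2 a]]] - [P1 [P2 a]]] - [P1 [P1 [P2 a]] * [P2 a]]]
  [P0 [P0 n [P1 a - [P1 [P2 a]]]] - [P1 [P1 [P2 a]] * [P2 a]]]
  [P0 n [P1 [P1 a - [P1 a - [P1 [P2 a]]]] * [P2 a]]]
  [P0 n [P1 a - [P1 [P1 a - [P1 [P2 a]]] * [P2 a]]]]
  [P0 n [P1 a - [P1 a - [P1 [P1 [P2 a]] * [P2 a]]]]]

7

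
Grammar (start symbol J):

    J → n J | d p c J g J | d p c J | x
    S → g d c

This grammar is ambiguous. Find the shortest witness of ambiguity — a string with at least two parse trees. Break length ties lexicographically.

d p c d p c x g x

length 1: no string has ≥2 trees
length 2: no string has ≥2 trees
length 3: no string has ≥2 trees
length 4: no string has ≥2 trees
length 5: no string has ≥2 trees
length 6: no string has ≥2 trees
length 7: no string has ≥2 trees
length 8: no string has ≥2 trees
length 9: d p c d p c x g x has 2 parse trees

Two derivations of d p c d p c x g x:
  J ⇒ d p c J g J ⇒ d p c d p c J g J ⇒ d p c d p c x g J ⇒ d p c d p c x g x
  J ⇒ d p c J ⇒ d p c d p c J g J ⇒ d p c d p c x g J ⇒ d p c d p c x g x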